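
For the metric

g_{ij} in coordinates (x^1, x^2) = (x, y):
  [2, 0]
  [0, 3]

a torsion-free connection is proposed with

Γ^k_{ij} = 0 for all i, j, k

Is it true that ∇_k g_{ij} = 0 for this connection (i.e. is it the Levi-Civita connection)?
Using ∇_k g_{ij} = ∂_k g_{ij} - Γ^m_{ki} g_{mj} - Γ^m_{kj} g_{im}:
e.g. ∇_y g_{yy} = (0) - (0) - (0) = 0
Every component ∇_k g_{ij} vanishes: the connection is metric compatible.
Yes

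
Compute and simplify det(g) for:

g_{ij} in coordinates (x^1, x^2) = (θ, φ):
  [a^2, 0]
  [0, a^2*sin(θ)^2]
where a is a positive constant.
For a 2×2 metric: det(g) = g_{11}·g_{22} - g_{12}·g_{21}
= (a^2)·(a^2*sin(θ)^2) - (0)·(0)
= a^4*sin(θ)^2 - 0
det(g) = a^4*sin(θ)^2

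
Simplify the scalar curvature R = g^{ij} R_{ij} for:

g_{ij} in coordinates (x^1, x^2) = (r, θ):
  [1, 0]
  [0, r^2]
Non-zero Christoffel symbols (Γ^k_{ij} = Γ^k_{ji}):
Γ^r_{θ θ} = -r
Γ^θ_{r θ} = 1/r
Ricci tensor (R_{ij} = R^k_{ikj}): R_{rr} = 0, R_{rθ} = 0, R_{θθ} = 0
Inverse metric: g^{rr} = 1, g^{θθ} = 1/r^2
R = g^{ij} R_{ij} = (1)(0) + (1/r^2)(0) = 0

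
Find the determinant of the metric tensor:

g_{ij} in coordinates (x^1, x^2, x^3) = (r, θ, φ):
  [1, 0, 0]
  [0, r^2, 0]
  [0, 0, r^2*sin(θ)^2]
Diagonal metric: det(g) = g_{11}·g_{22}·g_{33}
= (1)·(r^2)·(r^2*sin(θ)^2)
det(g) = r^4*sin(θ)^2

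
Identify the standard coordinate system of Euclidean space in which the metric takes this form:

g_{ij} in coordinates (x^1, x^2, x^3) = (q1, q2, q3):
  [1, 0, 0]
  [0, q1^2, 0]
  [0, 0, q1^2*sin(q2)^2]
The line element ds^2 = dq1^2 + q1^2 dq2^2 + q1^2 sin(q2)^2 dq3^2 is dr^2 + r^2 dθ^2 + r^2 sin(θ)^2 dφ^2 with q1 = r, q2 = θ, q3 = φ.
spherical coordinates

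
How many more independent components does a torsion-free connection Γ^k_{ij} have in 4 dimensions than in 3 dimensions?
Independent components in n dimensions: n × n(n+1)/2 = n^2(n+1)/2.
4D: 4 × 10 = 40
3D: 3 × 6 = 18
Difference = 40 - 18 = 22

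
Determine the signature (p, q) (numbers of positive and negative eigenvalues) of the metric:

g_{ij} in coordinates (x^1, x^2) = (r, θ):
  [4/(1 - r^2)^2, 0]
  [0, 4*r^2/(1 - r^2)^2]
The metric is diagonal, so its eigenvalues are the diagonal entries: 4/(1 - r^2)^2, 4*r^2/(1 - r^2)^2 (at a generic point, where coordinate-dependent entries are positive).
2 positive, 0 negative.
(2, 0) - Riemannian (positive definite)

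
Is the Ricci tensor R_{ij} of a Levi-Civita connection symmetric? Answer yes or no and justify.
R_{ij} = R^k_{ikj}; the pair symmetry R_{kilj} = R_{ljki} gives R_{ij} = R_{ji}.
Yes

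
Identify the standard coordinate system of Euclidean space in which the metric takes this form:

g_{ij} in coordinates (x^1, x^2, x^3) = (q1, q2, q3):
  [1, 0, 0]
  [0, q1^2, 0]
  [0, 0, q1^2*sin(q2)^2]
The line element ds^2 = dq1^2 + q1^2 dq2^2 + q1^2 sin(q2)^2 dq3^2 is dr^2 + r^2 dθ^2 + r^2 sin(θ)^2 dφ^2 with q1 = r, q2 = θ, q3 = φ.
spherical coordinates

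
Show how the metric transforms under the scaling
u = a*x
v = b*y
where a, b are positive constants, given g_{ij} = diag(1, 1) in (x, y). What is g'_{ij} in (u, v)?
Invert the transformation: x = u/a, y = v/b
g'_{ij} = (∂x^k/∂x'^i)(∂x^l/∂x'^j) g_{kl}; with g_{kl} = δ_{kl} this is Σ_k (∂x^k/∂x'^i)(∂x^k/∂x'^j).
Jacobian: ∂x/∂u = 1/a, ∂x/∂v = 0, ∂y/∂u = 0, ∂y/∂v = 1/b
g'_{uu} = (1/a)(1/a) + (0)(0) = 1/a^2
g'_{uv} = (1/a)(0) + (0)(1/b) = 0
g'_{vv} = (0)(0) + (1/b)(1/b) = 1/b^2
g'_{ij} = diag(1/a^2, 1/b^2)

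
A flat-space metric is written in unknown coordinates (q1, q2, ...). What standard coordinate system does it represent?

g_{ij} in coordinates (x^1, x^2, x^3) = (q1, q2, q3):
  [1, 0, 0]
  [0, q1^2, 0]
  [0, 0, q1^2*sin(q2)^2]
The line element ds^2 = dq1^2 + q1^2 dq2^2 + q1^2 sin(q2)^2 dq3^2 is dr^2 + r^2 dθ^2 + r^2 sin(θ)^2 dφ^2 with q1 = r, q2 = θ, q3 = φ.
spherical coordinates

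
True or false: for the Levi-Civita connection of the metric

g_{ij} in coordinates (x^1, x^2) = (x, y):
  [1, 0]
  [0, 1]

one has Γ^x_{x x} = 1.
Γ^x_{x x} = (1/2) g^{xx} (∂_x g_{xx} + ∂_x g_{xx} - ∂_x g_{xx}) = (1/2)(1)((0) + (0) - (0)) = 0
This differs from the proposed value 1.
False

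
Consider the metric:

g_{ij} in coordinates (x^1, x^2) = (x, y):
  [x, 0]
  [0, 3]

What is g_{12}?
With x^1 = x, x^2 = y, g_{12} = g_{xy} is the row-1, column-2 entry of the matrix.
g_{12} = 0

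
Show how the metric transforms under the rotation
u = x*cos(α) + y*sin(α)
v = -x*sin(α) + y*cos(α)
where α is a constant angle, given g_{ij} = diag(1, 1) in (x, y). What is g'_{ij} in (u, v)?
Invert the transformation: x = u*cos(α) - v*sin(α), y = u*sin(α) + v*cos(α)
g'_{ij} = (∂x^k/∂x'^i)(∂x^l/∂x'^j) g_{kl}; with g_{kl} = δ_{kl} this is Σ_k (∂x^k/∂x'^i)(∂x^k/∂x'^j).
Jacobian: ∂x/∂u = cos(α), ∂x/∂v = -sin(α), ∂y/∂u = sin(α), ∂y/∂v = cos(α)
g'_{uu} = (cos(α))(cos(α)) + (sin(α))(sin(α)) = 1
g'_{uv} = (cos(α))(-sin(α)) + (sin(α))(cos(α)) = 0
g'_{vv} = (-sin(α))(-sin(α)) + (cos(α))(cos(α)) = 1
g'_{ij} = diag(1, 1)
The Euclidean metric is invariant under rotations.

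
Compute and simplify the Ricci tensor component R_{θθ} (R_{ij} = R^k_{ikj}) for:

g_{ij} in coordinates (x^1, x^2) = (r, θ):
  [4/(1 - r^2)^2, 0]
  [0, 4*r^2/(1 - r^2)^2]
Non-zero Christoffel symbols (Γ^k_{ij} = Γ^k_{ji}):
Γ^r_{r r} = 2*r/(1 - r^2)
Γ^r_{θ θ} = (r^3 + r)/(r^2 - 1)
Γ^θ_{r θ} = (-r^2 - 1)/(r^3 - r)
R^r_{θ r θ} = ∂_r Γ^r_{θ θ} - ∂_θ Γ^r_{θ r} + Γ^r_{r m} Γ^m_{θ θ} - Γ^r_{θ m} Γ^m_{θ r}
  = ((r^4 - 4*r^2 - 1)/(r^2 - 1)^2) - (0) + (-2*r^2*(r^2 + 1)/(r^2 - 1)^2) - (-(r^2 + 1)^2/(r^2 - 1)^2) = -4*r^2/(r^2 - 1)^2
R^θ_{θ θ θ} = 0 (a repeated index in an antisymmetric pair)
R_{θθ} = R^r_{θ r θ} + R^θ_{θ θ θ} = (-4*r^2/(r^2 - 1)^2) + (0) = -4*r^2/(r^2 - 1)^2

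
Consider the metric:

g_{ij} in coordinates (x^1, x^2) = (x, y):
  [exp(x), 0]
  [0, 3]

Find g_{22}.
With x^1 = x, x^2 = y, g_{22} = g_{yy} is the row-2, column-2 entry of the matrix.
g_{22} = 3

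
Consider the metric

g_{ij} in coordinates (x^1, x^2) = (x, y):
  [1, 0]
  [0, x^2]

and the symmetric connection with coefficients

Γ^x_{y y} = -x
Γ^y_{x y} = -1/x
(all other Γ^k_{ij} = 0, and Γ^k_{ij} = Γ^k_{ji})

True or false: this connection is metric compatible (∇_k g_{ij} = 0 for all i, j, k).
Using ∇_k g_{ij} = ∂_k g_{ij} - Γ^m_{ki} g_{mj} - Γ^m_{kj} g_{im}:
∇_y g_{xy} = (0) - (-x) - (-x) = 2*x ≠ 0
So the connection is not metric compatible (it is not the Levi-Civita connection).
False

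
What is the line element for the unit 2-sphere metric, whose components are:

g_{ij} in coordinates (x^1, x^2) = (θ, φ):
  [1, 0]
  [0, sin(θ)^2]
ds^2 = g_{ij} dx^i dx^j; only the non-zero components contribute.
ds^2 = dθ^2 + sin(θ)^2 dφ^2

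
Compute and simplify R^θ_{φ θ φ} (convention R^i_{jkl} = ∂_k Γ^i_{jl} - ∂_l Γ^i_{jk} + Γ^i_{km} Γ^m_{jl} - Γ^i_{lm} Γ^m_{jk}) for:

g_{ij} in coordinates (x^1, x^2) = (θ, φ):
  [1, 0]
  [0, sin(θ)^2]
Non-zero Christoffel symbols (Γ^k_{ij} = Γ^k_{ji}):
Γ^θ_{φ φ} = -sin(2*θ)/2
Γ^φ_{θ φ} = 1/tan(θ)
R^θ_{φ θ φ} = ∂_θ Γ^θ_{φ φ} - ∂_φ Γ^θ_{φ θ} + Γ^θ_{θ m} Γ^m_{φ φ} - Γ^θ_{φ m} Γ^m_{φ θ}
  = (-cos(2*θ)) - (0) + (0) - (-cos(θ)^2) = sin(θ)^2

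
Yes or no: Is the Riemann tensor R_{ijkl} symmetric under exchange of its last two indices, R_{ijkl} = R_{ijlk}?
It is antisymmetric in the last pair: R_{ijkl} = -R_{ijlk}.
No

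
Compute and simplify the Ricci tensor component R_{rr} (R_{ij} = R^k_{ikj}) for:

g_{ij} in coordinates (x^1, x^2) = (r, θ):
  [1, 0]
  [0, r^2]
Non-zero Christoffel symbols (Γ^k_{ij} = Γ^k_{ji}):
Γ^r_{θ θ} = -r
Γ^θ_{r θ} = 1/r
R^r_{r r r} = 0 (a repeated index in an antisymmetric pair)
R^θ_{r θ r} = ∂_θ Γ^θ_{r r} - ∂_r Γ^θ_{r θ} + Γ^θ_{θ m} Γ^m_{r r} - Γ^θ_{r m} Γ^m_{r θ}
  = (0) - (-1/r^2) + (0) - (1/r^2) = 0
R_{rr} = R^r_{r r r} + R^θ_{r θ r} = (0) + (0) = 0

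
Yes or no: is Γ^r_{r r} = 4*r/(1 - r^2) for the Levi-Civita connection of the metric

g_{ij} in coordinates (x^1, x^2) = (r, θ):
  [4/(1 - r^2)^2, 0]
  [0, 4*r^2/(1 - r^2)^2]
Γ^r_{r r} = (1/2) g^{rr} (∂_r g_{rr} + ∂_r g_{rr} - ∂_r g_{rr}) = (1/2)((1 - r^2)^2/4)((16*r/(1 - r^2)^3) + (16*r/(1 - r^2)^3) - (16*r/(1 - r^2)^3)) = 2*r/(1 - r^2)
This differs from the proposed value 4*r/(1 - r^2).
No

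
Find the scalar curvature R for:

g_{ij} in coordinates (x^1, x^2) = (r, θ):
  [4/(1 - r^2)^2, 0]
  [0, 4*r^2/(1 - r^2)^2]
Non-zero Christoffel symbols (Γ^k_{ij} = Γ^k_{ji}):
Γ^r_{r r} = 2*r/(1 - r^2)
Γ^r_{θ θ} = (r^3 + r)/(r^2 - 1)
Γ^θ_{r θ} = (-r^2 - 1)/(r^3 - r)
Ricci tensor (R_{ij} = R^k_{ikj}): R_{rr} = -4/(r^2 - 1)^2, R_{rθ} = 0, R_{θθ} = -4*r^2/(r^2 - 1)^2
Inverse metric: g^{rr} = (1 - r^2)^2/4, g^{θθ} = (1 - r^2)^2/(4*r^2)
R = g^{ij} R_{ij} = ((1 - r^2)^2/4)(-4/(r^2 - 1)^2) + ((1 - r^2)^2/(4*r^2))(-4*r^2/(r^2 - 1)^2) = -2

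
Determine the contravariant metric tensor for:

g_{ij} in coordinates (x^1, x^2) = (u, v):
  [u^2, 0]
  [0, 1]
The metric is diagonal, so g^{ij} is diagonal with entries 1/g_{ii}: diag(1/(u^2), 1).
g^{ij}:
  [1/u^2, 0]
  [0, 1]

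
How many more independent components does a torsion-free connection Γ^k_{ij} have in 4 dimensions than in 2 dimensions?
Independent components in n dimensions: n × n(n+1)/2 = n^2(n+1)/2.
4D: 4 × 10 = 40
2D: 2 × 3 = 6
Difference = 40 - 6 = 34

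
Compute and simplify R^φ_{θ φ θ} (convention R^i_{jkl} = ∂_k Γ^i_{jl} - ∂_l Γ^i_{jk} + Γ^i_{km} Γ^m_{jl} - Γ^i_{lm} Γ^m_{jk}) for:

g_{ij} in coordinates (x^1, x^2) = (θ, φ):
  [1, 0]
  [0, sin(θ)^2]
Non-zero Christoffel symbols (Γ^k_{ij} = Γ^k_{ji}):
Γ^θ_{φ φ} = -sin(2*θ)/2
Γ^φ_{θ φ} = 1/tan(θ)
R^φ_{θ φ θ} = ∂_φ Γ^φ_{θ θ} - ∂_θ Γ^φ_{θ φ} + Γ^φ_{φ m} Γ^m_{θ θ} - Γ^φ_{θ m} Γ^m_{θ φ}
  = (0) - (-1/sin(θ)^2) + (0) - (1/tan(θ)^2) = 1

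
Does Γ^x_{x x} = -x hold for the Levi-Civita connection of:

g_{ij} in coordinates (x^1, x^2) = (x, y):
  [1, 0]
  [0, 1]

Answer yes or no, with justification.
Γ^x_{x x} = (1/2) g^{xx} (∂_x g_{xx} + ∂_x g_{xx} - ∂_x g_{xx}) = (1/2)(1)((0) + (0) - (0)) = 0
This differs from the proposed value -x.
No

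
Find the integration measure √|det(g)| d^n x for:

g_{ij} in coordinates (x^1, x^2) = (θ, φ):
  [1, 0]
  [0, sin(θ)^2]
det(g) = sin(θ)^2
√|det(g)| = sin(θ) (taking 0 < θ < π so that |sin(θ)| = sin(θ))
Volume element: dV = sin(θ) dθ dφ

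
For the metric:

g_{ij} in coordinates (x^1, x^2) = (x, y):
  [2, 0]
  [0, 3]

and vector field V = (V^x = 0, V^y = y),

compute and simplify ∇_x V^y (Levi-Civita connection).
All Christoffel symbols are zero.
∇_x V^y = ∂_x V^y + Γ^y_{x j} V^j
  = (0) + (0)(0) + (0)(y)
  = 0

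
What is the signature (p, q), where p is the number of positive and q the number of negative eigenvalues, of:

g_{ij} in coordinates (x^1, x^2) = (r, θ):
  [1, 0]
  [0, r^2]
The metric is diagonal, so its eigenvalues are the diagonal entries: 1, r^2 (at a generic point, where coordinate-dependent entries are positive).
2 positive, 0 negative.
(2, 0) - Riemannian (positive definite)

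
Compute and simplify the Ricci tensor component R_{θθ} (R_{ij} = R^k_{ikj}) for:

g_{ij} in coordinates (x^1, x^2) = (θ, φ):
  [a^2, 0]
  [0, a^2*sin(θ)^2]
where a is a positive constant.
Non-zero Christoffel symbols (Γ^k_{ij} = Γ^k_{ji}):
Γ^θ_{φ φ} = -sin(2*θ)/2
Γ^φ_{θ φ} = 1/tan(θ)
R^θ_{θ θ θ} = 0 (a repeated index in an antisymmetric pair)
R^φ_{θ φ θ} = ∂_φ Γ^φ_{θ θ} - ∂_θ Γ^φ_{θ φ} + Γ^φ_{φ m} Γ^m_{θ θ} - Γ^φ_{θ m} Γ^m_{θ φ}
  = (0) - (-1/sin(θ)^2) + (0) - (1/tan(θ)^2) = 1
R_{θθ} = R^θ_{θ θ θ} + R^φ_{θ φ θ} = (0) + (1) = 1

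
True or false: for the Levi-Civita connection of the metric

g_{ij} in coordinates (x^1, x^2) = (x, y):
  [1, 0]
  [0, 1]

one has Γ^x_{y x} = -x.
Γ^x_{y x} = (1/2) g^{xx} (∂_y g_{xx} + ∂_x g_{xy} - ∂_x g_{yx}) = (1/2)(1)((0) + (0) - (0)) = 0
This differs from the proposed value -x.
False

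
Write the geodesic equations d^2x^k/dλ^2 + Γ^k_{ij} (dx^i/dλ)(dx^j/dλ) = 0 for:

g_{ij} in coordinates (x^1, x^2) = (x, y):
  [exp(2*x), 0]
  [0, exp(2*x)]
Geodesic equation: d^2x^k/dλ^2 + Γ^k_{ij} (dx^i/dλ)(dx^j/dλ) = 0.
Non-zero Christoffel symbols:
Γ^x_{x x} = 1
Γ^x_{y y} = -1
Γ^y_{x y} = 1
Substituting (the symmetric pair Γ^k_{ij}, Γ^k_{ji} combines into a factor 2):
d^2x/dλ^2 + (dx/dλ)^2 - (dy/dλ)^2 = 0
d^2y/dλ^2 + 2 (dx/dλ)(dy/dλ) = 0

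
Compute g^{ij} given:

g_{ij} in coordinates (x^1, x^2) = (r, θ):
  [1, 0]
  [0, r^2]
The metric is diagonal, so g^{ij} is diagonal with entries 1/g_{ii}: diag(1, 1/(r^2)).
g^{ij}:
  [1, 0]
  [0, 1/r^2]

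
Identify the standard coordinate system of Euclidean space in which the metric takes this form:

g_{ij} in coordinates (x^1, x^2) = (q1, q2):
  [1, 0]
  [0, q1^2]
The line element ds^2 = dq1^2 + q1^2 dq2^2 is dr^2 + r^2 dθ^2 with q1 = r, q2 = θ.
polar coordinates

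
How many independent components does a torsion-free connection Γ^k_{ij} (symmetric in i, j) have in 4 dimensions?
Γ^k_{ij} has n choices for the upper index and n(n+1)/2 independent symmetric lower index pairs.
Total = 4 × 4×5/2 = 4 × 10 = 40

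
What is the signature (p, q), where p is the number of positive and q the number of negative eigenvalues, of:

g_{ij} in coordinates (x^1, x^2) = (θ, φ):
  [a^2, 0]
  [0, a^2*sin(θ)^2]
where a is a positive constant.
The metric is diagonal, so its eigenvalues are the diagonal entries: a^2, a^2*sin(θ)^2 (at a generic point, where coordinate-dependent entries are positive).
2 positive, 0 negative.
(2, 0) - Riemannian (positive definite)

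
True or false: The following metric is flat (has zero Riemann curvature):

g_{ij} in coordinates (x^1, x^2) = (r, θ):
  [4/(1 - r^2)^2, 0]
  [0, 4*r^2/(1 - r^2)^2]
Non-zero Christoffel symbols:
Γ^r_{r r} = 2*r/(1 - r^2)
Γ^r_{θ θ} = (r^3 + r)/(r^2 - 1)
Γ^θ_{r θ} = (-r^2 - 1)/(r^3 - r)
Ricci tensor: R_{rr} = -4/(r^2 - 1)^2, R_{rθ} = 0, R_{θθ} = -4*r^2/(r^2 - 1)^2
The Ricci tensor is non-zero, so the Riemann tensor is non-zero: not flat.
False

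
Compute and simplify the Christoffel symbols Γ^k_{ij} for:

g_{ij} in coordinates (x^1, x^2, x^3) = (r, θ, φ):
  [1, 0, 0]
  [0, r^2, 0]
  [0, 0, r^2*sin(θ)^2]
Using Γ^k_{ij} = (1/2) g^{km} (∂_i g_{mj} + ∂_j g_{mi} - ∂_m g_{ij}); the metric is diagonal, so only the m = k term contributes.
Non-zero symbols (using the symmetry Γ^k_{ij} = Γ^k_{ji}):
Γ^r_{θ θ} = (1/2) g^{rr} (∂_θ g_{rθ} + ∂_θ g_{rθ} - ∂_r g_{θθ}) = (1/2)(1)((0) + (0) - (2*r)) = -r
Γ^r_{φ φ} = (1/2) g^{rr} (∂_φ g_{rφ} + ∂_φ g_{rφ} - ∂_r g_{φφ}) = (1/2)(1)((0) + (0) - (2*r*sin(θ)^2)) = -r*sin(θ)^2
Γ^θ_{r θ} = (1/2) g^{θθ} (∂_r g_{θθ} + ∂_θ g_{θr} - ∂_θ g_{rθ}) = (1/2)(1/r^2)((2*r) + (0) - (0)) = 1/r
Γ^θ_{φ φ} = (1/2) g^{θθ} (∂_φ g_{θφ} + ∂_φ g_{θφ} - ∂_θ g_{φφ}) = (1/2)(1/r^2)((0) + (0) - (r^2*sin(2*θ))) = -sin(2*θ)/2
Γ^φ_{r φ} = (1/2) g^{φφ} (∂_r g_{φφ} + ∂_φ g_{φr} - ∂_φ g_{rφ}) = (1/2)(1/(r^2*sin(θ)^2))((2*r*sin(θ)^2) + (0) - (0)) = 1/r
Γ^φ_{θ φ} = (1/2) g^{φφ} (∂_θ g_{φφ} + ∂_φ g_{φθ} - ∂_φ g_{θφ}) = (1/2)(1/(r^2*sin(θ)^2))((r^2*sin(2*θ)) + (0) - (0)) = 1/tan(θ)
All other Christoffel symbols are zero.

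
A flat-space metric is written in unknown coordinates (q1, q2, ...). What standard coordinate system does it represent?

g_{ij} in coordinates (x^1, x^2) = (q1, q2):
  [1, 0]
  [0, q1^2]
The line element ds^2 = dq1^2 + q1^2 dq2^2 is dr^2 + r^2 dθ^2 with q1 = r, q2 = θ.
polar coordinates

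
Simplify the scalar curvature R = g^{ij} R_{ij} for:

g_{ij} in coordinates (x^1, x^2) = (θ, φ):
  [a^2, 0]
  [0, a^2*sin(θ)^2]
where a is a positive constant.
Non-zero Christoffel symbols (Γ^k_{ij} = Γ^k_{ji}):
Γ^θ_{φ φ} = -sin(2*θ)/2
Γ^φ_{θ φ} = 1/tan(θ)
Ricci tensor (R_{ij} = R^k_{ikj}): R_{θθ} = 1, R_{θφ} = 0, R_{φφ} = sin(θ)^2
Inverse metric: g^{θθ} = 1/a^2, g^{φφ} = 1/(a^2*sin(θ)^2)
R = g^{ij} R_{ij} = (1/a^2)(1) + (1/(a^2*sin(θ)^2))(sin(θ)^2) = 2/a^2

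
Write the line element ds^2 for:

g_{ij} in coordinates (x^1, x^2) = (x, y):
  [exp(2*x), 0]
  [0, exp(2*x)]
ds^2 = g_{ij} dx^i dx^j; only the non-zero components contribute.
ds^2 = exp(2*x) dx^2 + exp(2*x) dy^2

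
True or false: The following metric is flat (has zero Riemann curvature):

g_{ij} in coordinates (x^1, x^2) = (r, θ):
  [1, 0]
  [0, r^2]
Non-zero Christoffel symbols:
Γ^r_{θ θ} = -r
Γ^θ_{r θ} = 1/r
Ricci tensor: R_{rr} = 0, R_{rθ} = 0, R_{θθ} = 0
All R_{ij} vanish; in 2 dimensions the Riemann tensor is fully determined by the Ricci tensor, so R^i_{jkl} = 0: the metric is flat (curvilinear coordinates on flat space).
True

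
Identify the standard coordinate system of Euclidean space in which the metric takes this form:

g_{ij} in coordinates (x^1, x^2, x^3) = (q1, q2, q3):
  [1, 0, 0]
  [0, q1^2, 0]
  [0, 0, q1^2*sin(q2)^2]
The line element ds^2 = dq1^2 + q1^2 dq2^2 + q1^2 sin(q2)^2 dq3^2 is dr^2 + r^2 dθ^2 + r^2 sin(θ)^2 dφ^2 with q1 = r, q2 = θ, q3 = φ.
spherical coordinates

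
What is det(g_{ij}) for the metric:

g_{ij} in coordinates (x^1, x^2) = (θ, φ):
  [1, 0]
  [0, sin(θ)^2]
For a 2×2 metric: det(g) = g_{11}·g_{22} - g_{12}·g_{21}
= (1)·(sin(θ)^2) - (0)·(0)
= sin(θ)^2 - 0
det(g) = sin(θ)^2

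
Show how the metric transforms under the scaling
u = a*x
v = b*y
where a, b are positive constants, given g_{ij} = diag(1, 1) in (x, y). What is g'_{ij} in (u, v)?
Invert the transformation: x = u/a, y = v/b
g'_{ij} = (∂x^k/∂x'^i)(∂x^l/∂x'^j) g_{kl}; with g_{kl} = δ_{kl} this is Σ_k (∂x^k/∂x'^i)(∂x^k/∂x'^j).
Jacobian: ∂x/∂u = 1/a, ∂x/∂v = 0, ∂y/∂u = 0, ∂y/∂v = 1/b
g'_{uu} = (1/a)(1/a) + (0)(0) = 1/a^2
g'_{uv} = (1/a)(0) + (0)(1/b) = 0
g'_{vv} = (0)(0) + (1/b)(1/b) = 1/b^2
g'_{ij} = diag(1/a^2, 1/b^2)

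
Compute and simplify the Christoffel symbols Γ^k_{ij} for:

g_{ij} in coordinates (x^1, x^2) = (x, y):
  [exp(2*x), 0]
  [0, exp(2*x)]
Using Γ^k_{ij} = (1/2) g^{km} (∂_i g_{mj} + ∂_j g_{mi} - ∂_m g_{ij}); the metric is diagonal, so only the m = k term contributes.
Non-zero symbols (using the symmetry Γ^k_{ij} = Γ^k_{ji}):
Γ^x_{x x} = (1/2) g^{xx} (∂_x g_{xx} + ∂_x g_{xx} - ∂_x g_{xx}) = (1/2)(exp(-2*x))((2*exp(2*x)) + (2*exp(2*x)) - (2*exp(2*x))) = 1
Γ^x_{y y} = (1/2) g^{xx} (∂_y g_{xy} + ∂_y g_{xy} - ∂_x g_{yy}) = (1/2)(exp(-2*x))((0) + (0) - (2*exp(2*x))) = -1
Γ^y_{x y} = (1/2) g^{yy} (∂_x g_{yy} + ∂_y g_{yx} - ∂_y g_{xy}) = (1/2)(exp(-2*x))((2*exp(2*x)) + (0) - (0)) = 1
All other Christoffel symbols are zero.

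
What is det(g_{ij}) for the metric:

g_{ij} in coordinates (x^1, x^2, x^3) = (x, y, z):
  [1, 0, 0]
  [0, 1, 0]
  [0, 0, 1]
Diagonal metric: det(g) = g_{11}·g_{22}·g_{33}
= (1)·(1)·(1)
det(g) = 1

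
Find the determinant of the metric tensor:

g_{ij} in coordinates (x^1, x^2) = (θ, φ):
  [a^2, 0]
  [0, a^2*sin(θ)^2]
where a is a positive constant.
For a 2×2 metric: det(g) = g_{11}·g_{22} - g_{12}·g_{21}
= (a^2)·(a^2*sin(θ)^2) - (0)·(0)
= a^4*sin(θ)^2 - 0
det(g) = a^4*sin(θ)^2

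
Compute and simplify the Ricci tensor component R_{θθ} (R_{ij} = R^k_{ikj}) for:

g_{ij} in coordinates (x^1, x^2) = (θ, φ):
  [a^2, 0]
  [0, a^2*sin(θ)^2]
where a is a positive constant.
Non-zero Christoffel symbols (Γ^k_{ij} = Γ^k_{ji}):
Γ^θ_{φ φ} = -sin(2*θ)/2
Γ^φ_{θ φ} = 1/tan(θ)
R^θ_{θ θ θ} = 0 (a repeated index in an antisymmetric pair)
R^φ_{θ φ θ} = ∂_φ Γ^φ_{θ θ} - ∂_θ Γ^φ_{θ φ} + Γ^φ_{φ m} Γ^m_{θ θ} - Γ^φ_{θ m} Γ^m_{θ φ}
  = (0) - (-1/sin(θ)^2) + (0) - (1/tan(θ)^2) = 1
R_{θθ} = R^θ_{θ θ θ} + R^φ_{θ φ θ} = (0) + (1) = 1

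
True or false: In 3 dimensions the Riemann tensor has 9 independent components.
n^2(n^2-1)/12 = 9·8/12 = 6 independent components for n = 3.
False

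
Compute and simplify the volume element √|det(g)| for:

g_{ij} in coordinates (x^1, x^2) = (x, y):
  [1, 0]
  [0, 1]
det(g) = 1
√|det(g)| = 1
Volume element: dV = 1 dx dy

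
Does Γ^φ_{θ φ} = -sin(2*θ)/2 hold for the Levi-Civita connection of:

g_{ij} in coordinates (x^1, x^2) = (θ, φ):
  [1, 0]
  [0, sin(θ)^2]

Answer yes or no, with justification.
Γ^φ_{θ φ} = (1/2) g^{φφ} (∂_θ g_{φφ} + ∂_φ g_{φθ} - ∂_φ g_{θφ}) = (1/2)(1/sin(θ)^2)((sin(2*θ)) + (0) - (0)) = 1/tan(θ)
This differs from the proposed value -sin(2*θ)/2.
No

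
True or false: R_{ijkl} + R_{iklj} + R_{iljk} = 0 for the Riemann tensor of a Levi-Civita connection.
This is the first (algebraic) Bianchi identity.
True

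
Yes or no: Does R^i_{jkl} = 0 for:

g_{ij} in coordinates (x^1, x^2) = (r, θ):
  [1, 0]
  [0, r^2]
Non-zero Christoffel symbols:
Γ^r_{θ θ} = -r
Γ^θ_{r θ} = 1/r
Ricci tensor: R_{rr} = 0, R_{rθ} = 0, R_{θθ} = 0
All R_{ij} vanish; in 2 dimensions the Riemann tensor is fully determined by the Ricci tensor, so R^i_{jkl} = 0: the metric is flat (curvilinear coordinates on flat space).
Yes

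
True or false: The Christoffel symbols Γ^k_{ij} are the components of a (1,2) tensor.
Under a change of coordinates Γ picks up an inhomogeneous term ∂²x/∂x'∂x'; e.g. Γ = 0 in Cartesian coordinates but Γ^r_{θθ} = -r in polar coordinates on the same flat plane.
False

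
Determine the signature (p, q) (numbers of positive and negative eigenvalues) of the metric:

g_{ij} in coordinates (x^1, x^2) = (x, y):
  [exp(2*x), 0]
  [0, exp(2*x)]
The metric is diagonal, so its eigenvalues are the diagonal entries: exp(2*x), exp(2*x) (at a generic point, where coordinate-dependent entries are positive).
2 positive, 0 negative.
(2, 0) - Riemannian (positive definite)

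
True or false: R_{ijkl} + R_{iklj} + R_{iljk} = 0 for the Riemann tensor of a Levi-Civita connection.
This is the first (algebraic) Bianchi identity.
True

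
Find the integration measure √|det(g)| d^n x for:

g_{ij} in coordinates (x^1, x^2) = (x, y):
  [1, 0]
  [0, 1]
det(g) = 1
√|det(g)| = 1
Volume element: dV = 1 dx dy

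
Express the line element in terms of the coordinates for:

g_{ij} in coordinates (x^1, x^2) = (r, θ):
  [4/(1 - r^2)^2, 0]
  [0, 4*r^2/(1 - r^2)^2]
ds^2 = g_{ij} dx^i dx^j; only the non-zero components contribute.
ds^2 = (4/(1 - r^2)^2) dr^2 + (4*r^2/(1 - r^2)^2) dθ^2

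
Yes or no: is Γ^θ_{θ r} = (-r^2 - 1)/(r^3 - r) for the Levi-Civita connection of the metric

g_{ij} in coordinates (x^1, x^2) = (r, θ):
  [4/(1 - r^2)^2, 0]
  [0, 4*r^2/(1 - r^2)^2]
Γ^θ_{θ r} = (1/2) g^{θθ} (∂_θ g_{θr} + ∂_r g_{θθ} - ∂_θ g_{θr}) = (1/2)((1 - r^2)^2/(4*r^2))((0) + (-8*(r^3 + r)/(r^2 - 1)^3) - (0)) = (-r^2 - 1)/(r^3 - r)
This equals the proposed value (-r^2 - 1)/(r^3 - r).
Yes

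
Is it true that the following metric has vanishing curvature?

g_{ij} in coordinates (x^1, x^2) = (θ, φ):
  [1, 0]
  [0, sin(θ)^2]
Non-zero Christoffel symbols:
Γ^θ_{φ φ} = -sin(2*θ)/2
Γ^φ_{θ φ} = 1/tan(θ)
Ricci tensor: R_{θθ} = 1, R_{θφ} = 0, R_{φφ} = sin(θ)^2
The Ricci tensor is non-zero, so the Riemann tensor is non-zero: not flat.
No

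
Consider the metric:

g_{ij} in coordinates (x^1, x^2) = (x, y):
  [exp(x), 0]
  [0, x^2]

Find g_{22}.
With x^1 = x, x^2 = y, g_{22} = g_{yy} is the row-2, column-2 entry of the matrix.
g_{22} = x^2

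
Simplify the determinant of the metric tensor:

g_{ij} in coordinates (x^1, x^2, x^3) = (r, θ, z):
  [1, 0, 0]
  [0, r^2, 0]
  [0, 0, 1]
Diagonal metric: det(g) = g_{11}·g_{22}·g_{33}
= (1)·(r^2)·(1)
det(g) = r^2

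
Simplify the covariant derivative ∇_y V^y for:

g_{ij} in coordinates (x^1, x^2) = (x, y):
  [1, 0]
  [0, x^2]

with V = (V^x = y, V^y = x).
Non-zero Christoffel symbols:
Γ^x_{y y} = -x
Γ^y_{x y} = 1/x
∇_y V^y = ∂_y V^y + Γ^y_{y j} V^j
  = (0) + (1/x)(y) + (0)(x)
  = y/x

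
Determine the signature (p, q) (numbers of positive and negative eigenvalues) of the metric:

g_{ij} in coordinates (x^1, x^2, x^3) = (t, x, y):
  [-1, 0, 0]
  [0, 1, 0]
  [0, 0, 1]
The metric is diagonal, so its eigenvalues are the diagonal entries: -1, 1, 1 (at a generic point, where coordinate-dependent entries are positive).
2 positive, 1 negative.
(2, 1) - Lorentzian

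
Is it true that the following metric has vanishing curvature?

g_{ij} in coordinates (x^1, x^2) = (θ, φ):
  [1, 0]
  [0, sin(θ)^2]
Non-zero Christoffel symbols:
Γ^θ_{φ φ} = -sin(2*θ)/2
Γ^φ_{θ φ} = 1/tan(θ)
Ricci tensor: R_{θθ} = 1, R_{θφ} = 0, R_{φφ} = sin(θ)^2
The Ricci tensor is non-zero, so the Riemann tensor is non-zero: not flat.
No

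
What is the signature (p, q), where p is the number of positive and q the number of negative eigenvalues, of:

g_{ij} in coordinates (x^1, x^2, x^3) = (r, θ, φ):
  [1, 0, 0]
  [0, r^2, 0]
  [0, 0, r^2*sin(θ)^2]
The metric is diagonal, so its eigenvalues are the diagonal entries: 1, r^2, r^2*sin(θ)^2 (at a generic point, where coordinate-dependent entries are positive).
3 positive, 0 negative.
(3, 0) - Riemannian (positive definite)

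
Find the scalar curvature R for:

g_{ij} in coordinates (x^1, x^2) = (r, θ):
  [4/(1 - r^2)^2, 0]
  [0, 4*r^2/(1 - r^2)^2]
Non-zero Christoffel symbols (Γ^k_{ij} = Γ^k_{ji}):
Γ^r_{r r} = 2*r/(1 - r^2)
Γ^r_{θ θ} = (r^3 + r)/(r^2 - 1)
Γ^θ_{r θ} = (-r^2 - 1)/(r^3 - r)
Ricci tensor (R_{ij} = R^k_{ikj}): R_{rr} = -4/(r^2 - 1)^2, R_{rθ} = 0, R_{θθ} = -4*r^2/(r^2 - 1)^2
Inverse metric: g^{rr} = (1 - r^2)^2/4, g^{θθ} = (1 - r^2)^2/(4*r^2)
R = g^{ij} R_{ij} = ((1 - r^2)^2/4)(-4/(r^2 - 1)^2) + ((1 - r^2)^2/(4*r^2))(-4*r^2/(r^2 - 1)^2) = -2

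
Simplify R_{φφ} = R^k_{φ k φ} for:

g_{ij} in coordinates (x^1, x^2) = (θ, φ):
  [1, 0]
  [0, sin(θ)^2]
Non-zero Christoffel symbols (Γ^k_{ij} = Γ^k_{ji}):
Γ^θ_{φ φ} = -sin(2*θ)/2
Γ^φ_{θ φ} = 1/tan(θ)
R^θ_{φ θ φ} = ∂_θ Γ^θ_{φ φ} - ∂_φ Γ^θ_{φ θ} + Γ^θ_{θ m} Γ^m_{φ φ} - Γ^θ_{φ m} Γ^m_{φ θ}
  = (-cos(2*θ)) - (0) + (0) - (-cos(θ)^2) = sin(θ)^2
R^φ_{φ φ φ} = 0 (a repeated index in an antisymmetric pair)
R_{φφ} = R^θ_{φ θ φ} + R^φ_{φ φ φ} = (sin(θ)^2) + (0) = sin(θ)^2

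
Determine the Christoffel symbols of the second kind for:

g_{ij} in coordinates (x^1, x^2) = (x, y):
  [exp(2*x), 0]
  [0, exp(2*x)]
Using Γ^k_{ij} = (1/2) g^{km} (∂_i g_{mj} + ∂_j g_{mi} - ∂_m g_{ij}); the metric is diagonal, so only the m = k term contributes.
Non-zero symbols (using the symmetry Γ^k_{ij} = Γ^k_{ji}):
Γ^x_{x x} = (1/2) g^{xx} (∂_x g_{xx} + ∂_x g_{xx} - ∂_x g_{xx}) = (1/2)(exp(-2*x))((2*exp(2*x)) + (2*exp(2*x)) - (2*exp(2*x))) = 1
Γ^x_{y y} = (1/2) g^{xx} (∂_y g_{xy} + ∂_y g_{xy} - ∂_x g_{yy}) = (1/2)(exp(-2*x))((0) + (0) - (2*exp(2*x))) = -1
Γ^y_{x y} = (1/2) g^{yy} (∂_x g_{yy} + ∂_y g_{yx} - ∂_y g_{xy}) = (1/2)(exp(-2*x))((2*exp(2*x)) + (0) - (0)) = 1
All other Christoffel symbols are zero.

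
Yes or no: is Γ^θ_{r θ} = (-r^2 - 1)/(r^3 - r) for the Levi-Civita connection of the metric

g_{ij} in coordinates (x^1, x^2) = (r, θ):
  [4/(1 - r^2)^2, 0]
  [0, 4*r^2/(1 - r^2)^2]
Γ^θ_{r θ} = (1/2) g^{θθ} (∂_r g_{θθ} + ∂_θ g_{θr} - ∂_θ g_{rθ}) = (1/2)((1 - r^2)^2/(4*r^2))((-8*(r^3 + r)/(r^2 - 1)^3) + (0) - (0)) = (-r^2 - 1)/(r^3 - r)
This equals the proposed value (-r^2 - 1)/(r^3 - r).
Yes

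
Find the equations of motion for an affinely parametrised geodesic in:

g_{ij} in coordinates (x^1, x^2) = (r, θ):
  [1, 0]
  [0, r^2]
Geodesic equation: d^2x^k/dλ^2 + Γ^k_{ij} (dx^i/dλ)(dx^j/dλ) = 0.
Non-zero Christoffel symbols:
Γ^r_{θ θ} = -r
Γ^θ_{r θ} = 1/r
Substituting (the symmetric pair Γ^k_{ij}, Γ^k_{ji} combines into a factor 2):
d^2r/dλ^2 - r (dθ/dλ)^2 = 0
d^2θ/dλ^2 + (2/r) (dr/dλ)(dθ/dλ) = 0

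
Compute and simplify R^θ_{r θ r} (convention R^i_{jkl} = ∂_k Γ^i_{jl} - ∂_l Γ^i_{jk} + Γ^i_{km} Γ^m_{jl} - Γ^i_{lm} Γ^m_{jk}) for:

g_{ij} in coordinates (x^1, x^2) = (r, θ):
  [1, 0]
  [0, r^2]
Non-zero Christoffel symbols (Γ^k_{ij} = Γ^k_{ji}):
Γ^r_{θ θ} = -r
Γ^θ_{r θ} = 1/r
R^θ_{r θ r} = ∂_θ Γ^θ_{r r} - ∂_r Γ^θ_{r θ} + Γ^θ_{θ m} Γ^m_{r r} - Γ^θ_{r m} Γ^m_{r θ}
  = (0) - (-1/r^2) + (0) - (1/r^2) = 0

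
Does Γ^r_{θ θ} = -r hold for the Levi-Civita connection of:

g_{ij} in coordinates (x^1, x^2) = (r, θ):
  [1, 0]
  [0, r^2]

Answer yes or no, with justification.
Γ^r_{θ θ} = (1/2) g^{rr} (∂_θ g_{rθ} + ∂_θ g_{rθ} - ∂_r g_{θθ}) = (1/2)(1)((0) + (0) - (2*r)) = -r
This equals the proposed value -r.
Yes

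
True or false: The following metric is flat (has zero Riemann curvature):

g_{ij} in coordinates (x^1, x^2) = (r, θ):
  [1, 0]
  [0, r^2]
Non-zero Christoffel symbols:
Γ^r_{θ θ} = -r
Γ^θ_{r θ} = 1/r
Ricci tensor: R_{rr} = 0, R_{rθ} = 0, R_{θθ} = 0
All R_{ij} vanish; in 2 dimensions the Riemann tensor is fully determined by the Ricci tensor, so R^i_{jkl} = 0: the metric is flat (curvilinear coordinates on flat space).
True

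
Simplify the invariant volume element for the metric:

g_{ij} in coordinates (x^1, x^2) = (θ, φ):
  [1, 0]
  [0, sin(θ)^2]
det(g) = sin(θ)^2
√|det(g)| = sin(θ) (taking 0 < θ < π so that |sin(θ)| = sin(θ))
Volume element: dV = sin(θ) dθ dφ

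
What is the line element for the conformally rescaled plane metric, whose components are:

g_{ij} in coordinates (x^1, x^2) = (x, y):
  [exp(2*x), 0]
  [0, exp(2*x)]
ds^2 = g_{ij} dx^i dx^j; only the non-zero components contribute.
ds^2 = exp(2*x) dx^2 + exp(2*x) dy^2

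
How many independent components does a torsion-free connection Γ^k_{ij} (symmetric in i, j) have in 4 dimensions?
Γ^k_{ij} has n choices for the upper index and n(n+1)/2 independent symmetric lower index pairs.
Total = 4 × 4×5/2 = 4 × 10 = 40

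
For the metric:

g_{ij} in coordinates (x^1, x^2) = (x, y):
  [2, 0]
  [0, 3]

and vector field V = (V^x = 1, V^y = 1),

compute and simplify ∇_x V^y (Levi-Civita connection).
All Christoffel symbols are zero.
∇_x V^y = ∂_x V^y + Γ^y_{x j} V^j
  = (0) + (0)(1) + (0)(1)
  = 0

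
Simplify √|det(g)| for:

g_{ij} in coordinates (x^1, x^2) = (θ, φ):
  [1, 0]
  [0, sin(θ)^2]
det(g) = sin(θ)^2
√|det(g)| = sin(θ) (taking 0 < θ < π so that |sin(θ)| = sin(θ))
Volume element: dV = sin(θ) dθ dφ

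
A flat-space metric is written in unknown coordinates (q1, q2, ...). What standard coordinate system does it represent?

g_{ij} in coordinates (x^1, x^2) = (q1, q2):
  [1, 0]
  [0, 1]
All components are constant and the metric is the identity, i.e. orthonormal rectilinear coordinates.
Cartesian (2D) coordinates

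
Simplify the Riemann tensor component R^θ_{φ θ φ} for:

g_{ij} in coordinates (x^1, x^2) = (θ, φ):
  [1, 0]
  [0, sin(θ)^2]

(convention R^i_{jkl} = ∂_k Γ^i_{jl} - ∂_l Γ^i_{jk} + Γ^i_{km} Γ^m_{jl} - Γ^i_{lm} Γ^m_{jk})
Non-zero Christoffel symbols (Γ^k_{ij} = Γ^k_{ji}):
Γ^θ_{φ φ} = -sin(2*θ)/2
Γ^φ_{θ φ} = 1/tan(θ)
R^θ_{φ θ φ} = ∂_θ Γ^θ_{φ φ} - ∂_φ Γ^θ_{φ θ} + Γ^θ_{θ m} Γ^m_{φ φ} - Γ^θ_{φ m} Γ^m_{φ θ}
  = (-cos(2*θ)) - (0) + (0) - (-cos(θ)^2) = sin(θ)^2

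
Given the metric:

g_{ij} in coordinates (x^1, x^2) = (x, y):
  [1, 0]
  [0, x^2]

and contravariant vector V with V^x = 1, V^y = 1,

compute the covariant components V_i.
V_i = g_{ij} V^j:
V_x = (1)(1) + (0)(1) = 1
V_y = (0)(1) + (x^2)(1) = x^2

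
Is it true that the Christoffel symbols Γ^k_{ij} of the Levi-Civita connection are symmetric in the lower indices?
The Levi-Civita connection is torsion-free, which is exactly Γ^k_{ij} = Γ^k_{ji}.
Yes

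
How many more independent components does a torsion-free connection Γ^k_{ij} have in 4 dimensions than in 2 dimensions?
Independent components in n dimensions: n × n(n+1)/2 = n^2(n+1)/2.
4D: 4 × 10 = 40
2D: 2 × 3 = 6
Difference = 40 - 6 = 34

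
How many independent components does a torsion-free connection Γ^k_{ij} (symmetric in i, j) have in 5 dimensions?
Γ^k_{ij} has n choices for the upper index and n(n+1)/2 independent symmetric lower index pairs.
Total = 5 × 5×6/2 = 5 × 15 = 75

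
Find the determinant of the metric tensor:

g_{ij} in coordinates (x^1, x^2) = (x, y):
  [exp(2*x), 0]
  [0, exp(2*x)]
For a 2×2 metric: det(g) = g_{11}·g_{22} - g_{12}·g_{21}
= (exp(2*x))·(exp(2*x)) - (0)·(0)
= exp(4*x) - 0
det(g) = exp(4*x)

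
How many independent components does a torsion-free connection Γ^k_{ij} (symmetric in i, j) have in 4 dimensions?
Γ^k_{ij} has n choices for the upper index and n(n+1)/2 independent symmetric lower index pairs.
Total = 4 × 4×5/2 = 4 × 10 = 40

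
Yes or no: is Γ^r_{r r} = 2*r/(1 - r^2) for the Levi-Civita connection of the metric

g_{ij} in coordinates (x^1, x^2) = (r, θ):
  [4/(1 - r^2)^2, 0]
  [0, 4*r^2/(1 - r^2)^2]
Γ^r_{r r} = (1/2) g^{rr} (∂_r g_{rr} + ∂_r g_{rr} - ∂_r g_{rr}) = (1/2)((1 - r^2)^2/4)((16*r/(1 - r^2)^3) + (16*r/(1 - r^2)^3) - (16*r/(1 - r^2)^3)) = 2*r/(1 - r^2)
This equals the proposed value 2*r/(1 - r^2).
Yes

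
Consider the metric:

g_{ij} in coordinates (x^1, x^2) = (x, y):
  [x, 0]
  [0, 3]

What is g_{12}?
With x^1 = x, x^2 = y, g_{12} = g_{xy} is the row-1, column-2 entry of the matrix.
g_{12} = 0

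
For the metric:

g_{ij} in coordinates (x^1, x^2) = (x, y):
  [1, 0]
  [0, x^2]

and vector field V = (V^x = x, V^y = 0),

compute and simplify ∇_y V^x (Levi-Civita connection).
Non-zero Christoffel symbols:
Γ^x_{y y} = -x
Γ^y_{x y} = 1/x
∇_y V^x = ∂_y V^x + Γ^x_{y j} V^j
  = (0) + (0)(x) + (-x)(0)
  = 0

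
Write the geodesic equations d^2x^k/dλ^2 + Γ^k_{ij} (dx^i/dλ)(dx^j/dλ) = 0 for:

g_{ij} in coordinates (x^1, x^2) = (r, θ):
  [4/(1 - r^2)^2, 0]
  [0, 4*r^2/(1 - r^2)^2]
Geodesic equation: d^2x^k/dλ^2 + Γ^k_{ij} (dx^i/dλ)(dx^j/dλ) = 0.
Non-zero Christoffel symbols:
Γ^r_{r r} = 2*r/(1 - r^2)
Γ^r_{θ θ} = (r^3 + r)/(r^2 - 1)
Γ^θ_{r θ} = (-r^2 - 1)/(r^3 - r)
Substituting (the symmetric pair Γ^k_{ij}, Γ^k_{ji} combines into a factor 2):
d^2r/dλ^2 + (2*r/(1 - r^2)) (dr/dλ)^2 + ((r^3 + r)/(r^2 - 1)) (dθ/dλ)^2 = 0
d^2θ/dλ^2 + ((-2*r^2 - 2)/(r^3 - r)) (dr/dλ)(dθ/dλ) = 0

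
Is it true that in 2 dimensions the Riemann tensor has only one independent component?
The number of independent components is n^2(n^2-1)/12 = 4·3/12 = 1 for n = 2 (e.g. R_{1212}).
Yes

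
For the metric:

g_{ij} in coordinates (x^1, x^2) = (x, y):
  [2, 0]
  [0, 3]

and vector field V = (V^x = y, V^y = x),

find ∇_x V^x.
All Christoffel symbols are zero.
∇_x V^x = ∂_x V^x + Γ^x_{x j} V^j
  = (0) + (0)(y) + (0)(x)
  = 0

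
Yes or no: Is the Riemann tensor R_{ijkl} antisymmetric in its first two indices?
R_{ijkl} = -R_{jikl} (follows from metric compatibility).
Yes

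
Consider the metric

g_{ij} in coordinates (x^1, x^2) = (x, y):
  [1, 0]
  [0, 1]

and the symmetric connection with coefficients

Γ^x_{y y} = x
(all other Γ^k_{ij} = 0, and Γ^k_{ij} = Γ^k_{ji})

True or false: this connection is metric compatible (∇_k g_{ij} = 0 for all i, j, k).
Using ∇_k g_{ij} = ∂_k g_{ij} - Γ^m_{ki} g_{mj} - Γ^m_{kj} g_{im}:
∇_y g_{xy} = (0) - (0) - (x) = -x ≠ 0
So the connection is not metric compatible (it is not the Levi-Civita connection).
False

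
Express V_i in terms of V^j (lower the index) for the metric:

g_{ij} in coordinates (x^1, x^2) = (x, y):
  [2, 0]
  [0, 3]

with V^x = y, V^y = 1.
V_i = g_{ij} V^j:
V_x = (2)(y) + (0)(1) = 2*y
V_y = (0)(y) + (3)(1) = 3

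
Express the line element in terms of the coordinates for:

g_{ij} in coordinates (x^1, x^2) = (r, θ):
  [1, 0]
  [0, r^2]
ds^2 = g_{ij} dx^i dx^j; only the non-zero components contribute.
ds^2 = dr^2 + r^2 dθ^2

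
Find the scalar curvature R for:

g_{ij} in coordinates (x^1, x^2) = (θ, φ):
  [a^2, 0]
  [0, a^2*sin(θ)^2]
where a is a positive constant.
Non-zero Christoffel symbols (Γ^k_{ij} = Γ^k_{ji}):
Γ^θ_{φ φ} = -sin(2*θ)/2
Γ^φ_{θ φ} = 1/tan(θ)
Ricci tensor (R_{ij} = R^k_{ikj}): R_{θθ} = 1, R_{θφ} = 0, R_{φφ} = sin(θ)^2
Inverse metric: g^{θθ} = 1/a^2, g^{φφ} = 1/(a^2*sin(θ)^2)
R = g^{ij} R_{ij} = (1/a^2)(1) + (1/(a^2*sin(θ)^2))(sin(θ)^2) = 2/a^2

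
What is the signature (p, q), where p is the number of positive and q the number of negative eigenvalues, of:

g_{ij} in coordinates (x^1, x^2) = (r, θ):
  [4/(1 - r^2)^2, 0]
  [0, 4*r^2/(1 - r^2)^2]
The metric is diagonal, so its eigenvalues are the diagonal entries: 4/(1 - r^2)^2, 4*r^2/(1 - r^2)^2 (at a generic point, where coordinate-dependent entries are positive).
2 positive, 0 negative.
(2, 0) - Riemannian (positive definite)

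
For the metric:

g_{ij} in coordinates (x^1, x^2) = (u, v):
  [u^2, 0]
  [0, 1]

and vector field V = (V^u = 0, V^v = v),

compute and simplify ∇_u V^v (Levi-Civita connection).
Non-zero Christoffel symbols:
Γ^u_{u u} = 1/u
∇_u V^v = ∂_u V^v + Γ^v_{u j} V^j
  = (0) + (0)(0) + (0)(v)
  = 0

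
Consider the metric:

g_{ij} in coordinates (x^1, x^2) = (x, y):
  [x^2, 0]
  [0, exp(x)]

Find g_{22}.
With x^1 = x, x^2 = y, g_{22} = g_{yy} is the row-2, column-2 entry of the matrix.
g_{22} = exp(x)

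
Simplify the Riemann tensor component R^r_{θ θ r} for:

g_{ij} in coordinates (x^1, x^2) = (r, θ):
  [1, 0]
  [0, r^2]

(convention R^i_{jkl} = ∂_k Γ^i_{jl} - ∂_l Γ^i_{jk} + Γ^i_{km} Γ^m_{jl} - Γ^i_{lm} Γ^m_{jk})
Non-zero Christoffel symbols (Γ^k_{ij} = Γ^k_{ji}):
Γ^r_{θ θ} = -r
Γ^θ_{r θ} = 1/r
R^r_{θ θ r} = ∂_θ Γ^r_{θ r} - ∂_r Γ^r_{θ θ} + Γ^r_{θ m} Γ^m_{θ r} - Γ^r_{r m} Γ^m_{θ θ}
  = (0) - (-1) + (-1) - (0) = 0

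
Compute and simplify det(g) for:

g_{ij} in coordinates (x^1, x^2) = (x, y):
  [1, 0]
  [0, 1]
For a 2×2 metric: det(g) = g_{11}·g_{22} - g_{12}·g_{21}
= (1)·(1) - (0)·(0)
= 1 - 0
det(g) = 1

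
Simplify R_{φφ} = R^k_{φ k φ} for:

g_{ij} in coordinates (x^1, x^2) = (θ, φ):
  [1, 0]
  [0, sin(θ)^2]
Non-zero Christoffel symbols (Γ^k_{ij} = Γ^k_{ji}):
Γ^θ_{φ φ} = -sin(2*θ)/2
Γ^φ_{θ φ} = 1/tan(θ)
R^θ_{φ θ φ} = ∂_θ Γ^θ_{φ φ} - ∂_φ Γ^θ_{φ θ} + Γ^θ_{θ m} Γ^m_{φ φ} - Γ^θ_{φ m} Γ^m_{φ θ}
  = (-cos(2*θ)) - (0) + (0) - (-cos(θ)^2) = sin(θ)^2
R^φ_{φ φ φ} = 0 (a repeated index in an antisymmetric pair)
R_{φφ} = R^θ_{φ θ φ} + R^φ_{φ φ φ} = (sin(θ)^2) + (0) = sin(θ)^2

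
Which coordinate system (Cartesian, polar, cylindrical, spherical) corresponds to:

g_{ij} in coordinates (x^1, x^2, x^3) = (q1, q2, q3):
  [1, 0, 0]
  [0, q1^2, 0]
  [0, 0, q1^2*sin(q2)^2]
The line element ds^2 = dq1^2 + q1^2 dq2^2 + q1^2 sin(q2)^2 dq3^2 is dr^2 + r^2 dθ^2 + r^2 sin(θ)^2 dφ^2 with q1 = r, q2 = θ, q3 = φ.
spherical coordinates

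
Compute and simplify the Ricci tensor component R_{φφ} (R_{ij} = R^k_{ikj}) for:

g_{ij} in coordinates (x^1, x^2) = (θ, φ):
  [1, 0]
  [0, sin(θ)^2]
Non-zero Christoffel symbols (Γ^k_{ij} = Γ^k_{ji}):
Γ^θ_{φ φ} = -sin(2*θ)/2
Γ^φ_{θ φ} = 1/tan(θ)
R^θ_{φ θ φ} = ∂_θ Γ^θ_{φ φ} - ∂_φ Γ^θ_{φ θ} + Γ^θ_{θ m} Γ^m_{φ φ} - Γ^θ_{φ m} Γ^m_{φ θ}
  = (-cos(2*θ)) - (0) + (0) - (-cos(θ)^2) = sin(θ)^2
R^φ_{φ φ φ} = 0 (a repeated index in an antisymmetric pair)
R_{φφ} = R^θ_{φ θ φ} + R^φ_{φ φ φ} = (sin(θ)^2) + (0) = sin(θ)^2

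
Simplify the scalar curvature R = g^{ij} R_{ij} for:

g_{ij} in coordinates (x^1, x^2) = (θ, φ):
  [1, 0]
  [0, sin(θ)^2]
Non-zero Christoffel symbols (Γ^k_{ij} = Γ^k_{ji}):
Γ^θ_{φ φ} = -sin(2*θ)/2
Γ^φ_{θ φ} = 1/tan(θ)
Ricci tensor (R_{ij} = R^k_{ikj}): R_{θθ} = 1, R_{θφ} = 0, R_{φφ} = sin(θ)^2
Inverse metric: g^{θθ} = 1, g^{φφ} = 1/sin(θ)^2
R = g^{ij} R_{ij} = (1)(1) + (1/sin(θ)^2)(sin(θ)^2) = 2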